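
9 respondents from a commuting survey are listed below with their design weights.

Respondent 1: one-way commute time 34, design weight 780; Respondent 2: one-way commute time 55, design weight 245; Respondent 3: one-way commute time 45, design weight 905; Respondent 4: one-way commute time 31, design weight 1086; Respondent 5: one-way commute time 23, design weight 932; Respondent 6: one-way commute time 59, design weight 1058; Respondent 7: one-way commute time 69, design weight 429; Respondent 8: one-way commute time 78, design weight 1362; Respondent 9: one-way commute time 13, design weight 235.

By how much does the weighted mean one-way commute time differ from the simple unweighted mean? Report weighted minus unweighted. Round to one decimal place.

2.7

Unweighted sum = 34 + 55 + 45 + 31 + 23 + 59 + 69 + 78 + 13 = 407
Unweighted mean = 407 / 9 = 45.222222
Weighted sum = 34×780 + 55×245 + 45×905 + 31×1086 + 23×932 + 59×1058 + 69×429 + 78×1362 + 13×235
  = 26520 + 13475 + 40725 + 33666 + 21436 + 62422 + 29601 + 106236 + 3055 = 337136
Sum of weights = 780 + 245 + 905 + 1086 + 932 + 1058 + 429 + 1362 + 235 = 7032
Weighted mean = 337136 / 7032 = 47.943117
Difference (weighted minus unweighted) = 2.720895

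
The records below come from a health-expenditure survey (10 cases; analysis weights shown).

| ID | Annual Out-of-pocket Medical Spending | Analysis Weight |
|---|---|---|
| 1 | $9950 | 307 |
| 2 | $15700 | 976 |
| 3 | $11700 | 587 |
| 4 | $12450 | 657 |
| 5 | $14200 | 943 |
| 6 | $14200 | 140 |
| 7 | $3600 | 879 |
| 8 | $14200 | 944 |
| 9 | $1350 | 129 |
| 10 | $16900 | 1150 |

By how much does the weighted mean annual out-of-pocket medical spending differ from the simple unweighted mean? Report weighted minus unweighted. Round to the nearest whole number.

1236

Unweighted sum = 114250
Unweighted mean = 114250 / 10 = 11425
Weighted sum = 9950×307 + 15700×976 + 11700×587 + 12450×657 + 14200×943 + 14200×140 + 3600×879 + 14200×944 + 1350×129 + 16900×1150
  = 3054650 + 15323200 + 6867900 + 8179650 + 13390600 + 1988000 + 3164400 + 13404800 + 174150 + 19435000 = 84982350
Sum of weights = 307 + 976 + 587 + 657 + 943 + 140 + 879 + 944 + 129 + 1150 = 6712
Weighted mean = 84982350 / 6712 = 12661.256
Difference (weighted minus unweighted) = 1236.256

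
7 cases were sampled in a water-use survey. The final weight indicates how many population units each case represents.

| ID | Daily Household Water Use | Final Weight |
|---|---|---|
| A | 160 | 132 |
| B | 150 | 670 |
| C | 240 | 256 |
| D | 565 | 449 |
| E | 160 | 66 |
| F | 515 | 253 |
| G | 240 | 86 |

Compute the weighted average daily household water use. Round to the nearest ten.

Weighted sum = 598240
Sum of weights = 132 + 670 + 256 + 449 + 66 + 253 + 86 = 1912
Weighted mean = 598240 / 1912 = 312.88703

310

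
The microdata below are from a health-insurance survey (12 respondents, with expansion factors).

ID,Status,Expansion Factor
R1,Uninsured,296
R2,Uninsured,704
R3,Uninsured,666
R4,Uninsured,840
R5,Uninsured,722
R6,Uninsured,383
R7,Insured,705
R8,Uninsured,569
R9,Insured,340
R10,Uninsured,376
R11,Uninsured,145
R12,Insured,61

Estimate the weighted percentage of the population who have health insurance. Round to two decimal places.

19.05

Sum of weights for 'Insured' = 705 + 340 + 61 = 1106
Total weight = 296 + 704 + 666 + 840 + 722 + 383 + 705 + 569 + 340 + 376 + 145 + 61 = 5807
Weighted proportion = 1106 / 5807 = 0.19045979 → 19.045979%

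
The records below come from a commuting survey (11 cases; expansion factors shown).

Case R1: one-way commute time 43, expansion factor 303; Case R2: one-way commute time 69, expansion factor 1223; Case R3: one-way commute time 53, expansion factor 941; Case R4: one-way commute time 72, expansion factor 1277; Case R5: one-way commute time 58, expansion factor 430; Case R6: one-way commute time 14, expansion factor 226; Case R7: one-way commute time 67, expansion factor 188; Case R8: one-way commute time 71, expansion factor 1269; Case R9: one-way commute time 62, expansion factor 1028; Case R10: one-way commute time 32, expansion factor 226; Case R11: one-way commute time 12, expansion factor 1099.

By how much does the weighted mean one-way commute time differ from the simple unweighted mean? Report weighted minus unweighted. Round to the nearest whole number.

Unweighted sum = 43 + 69 + 53 + 72 + 58 + 14 + 67 + 71 + 62 + 32 + 12 = 553
Unweighted mean = 553 / 11 = 50.272727
Weighted sum = 454188
Sum of weights = 303 + 1223 + 941 + 1277 + 430 + 226 + 188 + 1269 + 1028 + 226 + 1099 = 8210
Weighted mean = 454188 / 8210 = 55.321315
Difference (weighted minus unweighted) = 5.0485882

5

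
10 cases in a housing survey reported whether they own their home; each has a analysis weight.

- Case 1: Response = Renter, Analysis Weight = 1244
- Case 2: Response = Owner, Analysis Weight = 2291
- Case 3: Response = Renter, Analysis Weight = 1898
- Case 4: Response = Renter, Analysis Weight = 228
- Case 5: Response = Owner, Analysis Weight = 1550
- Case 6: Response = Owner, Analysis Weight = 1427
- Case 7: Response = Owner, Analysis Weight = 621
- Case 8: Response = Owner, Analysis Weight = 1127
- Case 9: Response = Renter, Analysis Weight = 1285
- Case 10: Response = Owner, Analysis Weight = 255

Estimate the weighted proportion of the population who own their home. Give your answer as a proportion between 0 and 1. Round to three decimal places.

0.610

Sum of weights for 'Owner' = 2291 + 1550 + 1427 + 621 + 1127 + 255 = 7271
Total weight = 1244 + 2291 + 1898 + 228 + 1550 + 1427 + 621 + 1127 + 1285 + 255 = 11926
Weighted proportion = 7271 / 11926 = 0.60967634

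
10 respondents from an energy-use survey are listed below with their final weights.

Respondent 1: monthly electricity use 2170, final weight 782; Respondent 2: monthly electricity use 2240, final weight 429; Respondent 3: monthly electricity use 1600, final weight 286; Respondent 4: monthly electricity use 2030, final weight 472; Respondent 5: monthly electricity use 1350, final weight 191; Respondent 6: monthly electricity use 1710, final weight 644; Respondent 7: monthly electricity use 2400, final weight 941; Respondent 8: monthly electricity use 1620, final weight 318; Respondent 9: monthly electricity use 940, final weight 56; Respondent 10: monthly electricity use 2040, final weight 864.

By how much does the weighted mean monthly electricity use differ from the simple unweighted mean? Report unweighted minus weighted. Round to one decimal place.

-201.1

Unweighted sum = 2170 + 2240 + 1600 + 2030 + 1350 + 1710 + 2400 + 1620 + 940 + 2040 = 18100
Unweighted mean = 18100 / 10 = 1810
Weighted sum = 2170×782 + 2240×429 + 1600×286 + 2030×472 + 1350×191 + 1710×644 + 2400×941 + 1620×318 + 940×56 + 2040×864
  = 1696940 + 960960 + 457600 + 958160 + 257850 + 1101240 + 2258400 + 515160 + 52640 + 1762560 = 10021510
Sum of weights = 782 + 429 + 286 + 472 + 191 + 644 + 941 + 318 + 56 + 864 = 4983
Weighted mean = 10021510 / 4983 = 2011.1399
Difference (unweighted minus weighted) = -201.13988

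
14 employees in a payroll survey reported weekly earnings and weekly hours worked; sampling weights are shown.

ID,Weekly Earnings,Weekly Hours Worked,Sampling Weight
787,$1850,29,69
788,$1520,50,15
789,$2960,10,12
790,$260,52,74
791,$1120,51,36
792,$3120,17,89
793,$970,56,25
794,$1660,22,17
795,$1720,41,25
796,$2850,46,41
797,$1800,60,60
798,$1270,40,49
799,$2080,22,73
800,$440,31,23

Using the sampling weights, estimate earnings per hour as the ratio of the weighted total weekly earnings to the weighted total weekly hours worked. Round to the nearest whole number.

47

Σ wᵢ·y = 1067720
Σ wᵢ·x = 22632
Ratio = 1067720 / 22632 = 47.177448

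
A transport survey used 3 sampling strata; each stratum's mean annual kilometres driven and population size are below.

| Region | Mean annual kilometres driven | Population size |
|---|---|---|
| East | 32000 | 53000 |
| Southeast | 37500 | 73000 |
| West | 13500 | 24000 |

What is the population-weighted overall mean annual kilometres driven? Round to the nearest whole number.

Σ Nₕ·x̄ₕ = 32000×53000 + 37500×73000 + 13500×24000
  = 1696000000 + 2737500000 + 324000000 = 4757500000
Σ Nₕ = 53000 + 73000 + 24000 = 150000
Overall mean = 4757500000 / 150000 = 31716.667

31717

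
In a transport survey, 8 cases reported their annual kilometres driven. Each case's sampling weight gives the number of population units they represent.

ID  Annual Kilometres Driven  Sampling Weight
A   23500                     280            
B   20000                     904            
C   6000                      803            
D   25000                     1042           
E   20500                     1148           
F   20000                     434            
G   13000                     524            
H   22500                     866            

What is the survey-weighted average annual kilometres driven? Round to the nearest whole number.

19003

Weighted sum = 23500×280 + 20000×904 + 6000×803 + 25000×1042 + 20500×1148 + 20000×434 + 13000×524 + 22500×866
  = 6580000 + 18080000 + 4818000 + 26050000 + 23534000 + 8680000 + 6812000 + 19485000 = 114039000
Sum of weights = 280 + 904 + 803 + 1042 + 1148 + 434 + 524 + 866 = 6001
Weighted mean = 114039000 / 6001 = 19003.333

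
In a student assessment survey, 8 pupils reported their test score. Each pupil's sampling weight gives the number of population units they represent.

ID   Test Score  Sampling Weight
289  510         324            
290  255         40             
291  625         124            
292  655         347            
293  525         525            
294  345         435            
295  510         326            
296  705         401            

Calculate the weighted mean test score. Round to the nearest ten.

540

Weighted sum = 510×324 + 255×40 + 625×124 + 655×347 + 525×525 + 345×435 + 510×326 + 705×401
  = 1354890
Sum of weights = 324 + 40 + 124 + 347 + 525 + 435 + 326 + 401 = 2522
Weighted mean = 1354890 / 2522 = 537.22839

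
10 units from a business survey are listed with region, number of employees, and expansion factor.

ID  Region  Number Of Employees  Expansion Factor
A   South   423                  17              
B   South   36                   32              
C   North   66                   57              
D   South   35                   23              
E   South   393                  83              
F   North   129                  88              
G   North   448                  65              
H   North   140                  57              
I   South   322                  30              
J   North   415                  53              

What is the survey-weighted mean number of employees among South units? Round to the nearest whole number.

278

South rows: A, B, D, E, I
Weighted sum = 423×17 + 36×32 + 35×23 + 393×83 + 322×30
  = 7191 + 1152 + 805 + 32619 + 9660 = 51427
Sum of weights = 17 + 32 + 23 + 83 + 30 = 185
Weighted mean = 51427 / 185 = 277.98378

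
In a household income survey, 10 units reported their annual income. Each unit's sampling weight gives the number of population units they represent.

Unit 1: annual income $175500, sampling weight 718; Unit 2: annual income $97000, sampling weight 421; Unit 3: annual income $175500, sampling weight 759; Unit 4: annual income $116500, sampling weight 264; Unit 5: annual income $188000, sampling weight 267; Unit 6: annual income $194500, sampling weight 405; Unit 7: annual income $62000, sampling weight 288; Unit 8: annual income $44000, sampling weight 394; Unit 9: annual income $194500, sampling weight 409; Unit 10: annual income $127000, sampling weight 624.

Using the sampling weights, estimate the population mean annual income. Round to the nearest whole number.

143716

Weighted sum = 175500×718 + 97000×421 + 175500×759 + 116500×264 + 188000×267 + 194500×405 + 62000×288 + 44000×394 + 194500×409 + 127000×624
  = 126009000 + 40837000 + 133204500 + 30756000 + 50196000 + 78772500 + 17856000 + 17336000 + 79550500 + 79248000 = 653765500
Sum of weights = 718 + 421 + 759 + 264 + 267 + 405 + 288 + 394 + 409 + 624 = 4549
Weighted mean = 653765500 / 4549 = 143716.31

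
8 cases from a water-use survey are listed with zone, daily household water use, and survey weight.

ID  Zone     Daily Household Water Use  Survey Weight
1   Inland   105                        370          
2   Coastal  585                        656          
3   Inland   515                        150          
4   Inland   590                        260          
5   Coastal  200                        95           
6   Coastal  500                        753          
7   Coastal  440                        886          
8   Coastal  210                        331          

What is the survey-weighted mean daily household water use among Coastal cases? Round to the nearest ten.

460

Coastal rows: 2, 5, 6, 7, 8
Weighted sum = 585×656 + 200×95 + 500×753 + 440×886 + 210×331
  = 383760 + 19000 + 376500 + 389840 + 69510 = 1238610
Sum of weights = 2721
Weighted mean = 1238610 / 2721 = 455.20397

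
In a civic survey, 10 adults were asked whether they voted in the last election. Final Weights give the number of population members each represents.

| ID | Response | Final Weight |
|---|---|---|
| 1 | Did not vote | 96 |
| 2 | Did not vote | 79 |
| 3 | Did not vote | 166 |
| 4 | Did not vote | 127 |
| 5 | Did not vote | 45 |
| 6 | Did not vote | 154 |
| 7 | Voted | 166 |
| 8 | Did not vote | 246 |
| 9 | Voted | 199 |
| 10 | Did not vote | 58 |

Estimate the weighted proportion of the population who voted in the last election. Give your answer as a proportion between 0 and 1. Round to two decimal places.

0.27

Sum of weights for 'Voted' = 166 + 199 = 365
Total weight = 96 + 79 + 166 + 127 + 45 + 154 + 166 + 246 + 199 + 58 = 1336
Weighted proportion = 365 / 1336 = 0.27320359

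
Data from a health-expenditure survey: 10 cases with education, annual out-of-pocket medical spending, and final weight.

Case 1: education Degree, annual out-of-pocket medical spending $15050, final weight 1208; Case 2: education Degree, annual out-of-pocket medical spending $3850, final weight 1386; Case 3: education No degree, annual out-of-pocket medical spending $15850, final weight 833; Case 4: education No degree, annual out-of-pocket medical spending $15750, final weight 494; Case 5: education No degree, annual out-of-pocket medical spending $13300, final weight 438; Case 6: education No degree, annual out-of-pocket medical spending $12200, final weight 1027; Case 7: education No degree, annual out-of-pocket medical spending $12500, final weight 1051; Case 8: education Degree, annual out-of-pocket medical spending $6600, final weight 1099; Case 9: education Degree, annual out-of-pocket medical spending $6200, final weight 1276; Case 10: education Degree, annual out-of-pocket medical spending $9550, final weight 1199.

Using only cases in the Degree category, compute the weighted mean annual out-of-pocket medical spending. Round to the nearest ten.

8130

Degree rows: 1, 2, 8, 9, 10
Weighted sum = 15050×1208 + 3850×1386 + 6600×1099 + 6200×1276 + 9550×1199
  = 18180400 + 5336100 + 7253400 + 7911200 + 11450450 = 50131550
Sum of weights = 1208 + 1386 + 1099 + 1276 + 1199 = 6168
Weighted mean = 50131550 / 6168 = 8127.6832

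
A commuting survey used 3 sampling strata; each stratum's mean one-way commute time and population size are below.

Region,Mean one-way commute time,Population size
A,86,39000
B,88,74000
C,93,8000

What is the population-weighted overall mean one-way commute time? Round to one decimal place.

Σ Nₕ·x̄ₕ = 86×39000 + 88×74000 + 93×8000
  = 10610000
Σ Nₕ = 121000
Overall mean = 10610000 / 121000 = 87.68595

87.7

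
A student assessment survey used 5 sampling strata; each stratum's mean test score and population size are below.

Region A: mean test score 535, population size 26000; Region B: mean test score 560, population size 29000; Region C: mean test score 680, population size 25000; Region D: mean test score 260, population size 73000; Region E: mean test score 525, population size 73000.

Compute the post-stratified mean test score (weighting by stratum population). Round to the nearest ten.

Σ Nₕ·x̄ₕ = 535×26000 + 560×29000 + 680×25000 + 260×73000 + 525×73000
  = 13910000 + 16240000 + 17000000 + 18980000 + 38325000 = 104455000
Σ Nₕ = 26000 + 29000 + 25000 + 73000 + 73000 = 226000
Overall mean = 104455000 / 226000 = 462.19027

460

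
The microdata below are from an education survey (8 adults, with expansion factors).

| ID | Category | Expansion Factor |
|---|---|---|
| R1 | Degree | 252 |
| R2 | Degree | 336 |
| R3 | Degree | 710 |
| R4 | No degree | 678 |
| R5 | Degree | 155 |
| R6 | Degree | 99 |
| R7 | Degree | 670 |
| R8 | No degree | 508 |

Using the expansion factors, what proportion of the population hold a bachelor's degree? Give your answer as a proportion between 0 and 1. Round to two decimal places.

Sum of weights for 'Degree' = 252 + 336 + 710 + 155 + 99 + 670 = 2222
Total weight = 252 + 336 + 710 + 678 + 155 + 99 + 670 + 508 = 3408
Weighted proportion = 2222 / 3408 = 0.65199531

0.65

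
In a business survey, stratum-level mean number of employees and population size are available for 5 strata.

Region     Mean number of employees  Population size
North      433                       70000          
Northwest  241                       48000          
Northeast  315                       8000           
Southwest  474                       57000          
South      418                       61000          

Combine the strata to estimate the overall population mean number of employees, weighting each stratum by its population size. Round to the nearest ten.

Σ Nₕ·x̄ₕ = 433×70000 + 241×48000 + 315×8000 + 474×57000 + 418×61000
  = 96914000
Σ Nₕ = 244000
Overall mean = 96914000 / 244000 = 397.18852

400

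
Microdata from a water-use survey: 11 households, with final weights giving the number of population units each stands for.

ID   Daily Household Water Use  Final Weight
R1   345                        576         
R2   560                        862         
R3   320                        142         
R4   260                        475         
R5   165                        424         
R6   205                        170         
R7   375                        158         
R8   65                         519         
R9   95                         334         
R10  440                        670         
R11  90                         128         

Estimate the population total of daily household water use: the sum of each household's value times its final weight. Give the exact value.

1386225

Weighted total = 345×576 + 560×862 + 320×142 + 260×475 + 165×424 + 205×170 + 375×158 + 65×519 + 95×334 + 440×670 + 90×128
  = 198720 + 482720 + 45440 + 123500 + 69960 + 34850 + 59250 + 33735 + 31730 + 294800 + 11520 = 1386225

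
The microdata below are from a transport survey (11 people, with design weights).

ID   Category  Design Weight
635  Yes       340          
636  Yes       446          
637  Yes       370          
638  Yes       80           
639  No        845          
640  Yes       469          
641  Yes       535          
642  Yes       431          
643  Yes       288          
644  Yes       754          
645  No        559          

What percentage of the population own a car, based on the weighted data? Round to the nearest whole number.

73

Sum of weights for 'Yes' = 340 + 446 + 370 + 80 + 469 + 535 + 431 + 288 + 754 = 3713
Total weight = 340 + 446 + 370 + 80 + 845 + 469 + 535 + 431 + 288 + 754 + 559 = 5117
Weighted proportion = 3713 / 5117 = 0.72562048 → 72.562048%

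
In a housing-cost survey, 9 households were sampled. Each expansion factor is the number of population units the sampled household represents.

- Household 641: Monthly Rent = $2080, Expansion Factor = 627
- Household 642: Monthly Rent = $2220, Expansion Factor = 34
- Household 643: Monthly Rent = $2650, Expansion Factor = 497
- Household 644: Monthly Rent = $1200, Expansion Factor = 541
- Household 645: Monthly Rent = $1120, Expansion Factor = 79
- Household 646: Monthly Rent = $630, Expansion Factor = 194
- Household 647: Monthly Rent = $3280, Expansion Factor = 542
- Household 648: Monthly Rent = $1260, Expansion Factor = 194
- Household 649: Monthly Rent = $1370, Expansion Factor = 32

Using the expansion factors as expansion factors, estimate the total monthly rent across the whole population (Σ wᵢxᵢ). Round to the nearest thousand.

Weighted total = 2080×627 + 2220×34 + 2650×497 + 1200×541 + 1120×79 + 630×194 + 3280×542 + 1260×194 + 1370×32
  = 1304160 + 75480 + 1317050 + 649200 + 88480 + 122220 + 1777760 + 244440 + 43840 = 5622630

5623000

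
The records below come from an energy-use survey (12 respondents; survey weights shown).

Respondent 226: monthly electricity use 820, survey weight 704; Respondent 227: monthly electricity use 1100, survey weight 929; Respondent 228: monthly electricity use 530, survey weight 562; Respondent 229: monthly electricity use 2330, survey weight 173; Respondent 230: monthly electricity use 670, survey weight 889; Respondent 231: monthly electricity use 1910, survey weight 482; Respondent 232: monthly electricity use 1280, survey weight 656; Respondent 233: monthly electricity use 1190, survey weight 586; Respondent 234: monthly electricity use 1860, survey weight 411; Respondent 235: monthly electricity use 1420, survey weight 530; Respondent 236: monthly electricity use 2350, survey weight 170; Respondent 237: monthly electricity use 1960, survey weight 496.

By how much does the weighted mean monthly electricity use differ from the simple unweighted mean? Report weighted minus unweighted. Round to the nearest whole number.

Unweighted sum = 820 + 1100 + 530 + 2330 + 670 + 1910 + 1280 + 1190 + 1860 + 1420 + 2350 + 1960 = 17420
Unweighted mean = 17420 / 12 = 1451.6667
Weighted sum = 820×704 + 1100×929 + 530×562 + 2330×173 + 670×889 + 1910×482 + 1280×656 + 1190×586 + 1860×411 + 1420×530 + 2350×170 + 1960×496
  = 577280 + 1021900 + 297860 + 403090 + 595630 + 920620 + 839680 + 697340 + 764460 + 752600 + 399500 + 972160 = 8242120
Sum of weights = 6588
Weighted mean = 8242120 / 6588 = 1251.0808
Difference (weighted minus unweighted) = -200.58591

-201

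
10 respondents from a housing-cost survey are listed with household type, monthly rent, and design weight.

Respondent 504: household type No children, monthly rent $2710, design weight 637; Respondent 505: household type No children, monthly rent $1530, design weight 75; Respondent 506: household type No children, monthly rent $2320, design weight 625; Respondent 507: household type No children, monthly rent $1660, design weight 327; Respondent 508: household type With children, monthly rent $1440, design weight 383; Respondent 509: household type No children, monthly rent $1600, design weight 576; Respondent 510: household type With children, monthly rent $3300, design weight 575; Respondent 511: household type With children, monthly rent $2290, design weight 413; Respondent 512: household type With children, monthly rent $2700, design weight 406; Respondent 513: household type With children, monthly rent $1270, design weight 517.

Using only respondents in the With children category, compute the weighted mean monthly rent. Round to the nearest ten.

2240

With children rows: 508, 510, 511, 512, 513
Weighted sum = 1440×383 + 3300×575 + 2290×413 + 2700×406 + 1270×517
  = 5147580
Sum of weights = 383 + 575 + 413 + 406 + 517 = 2294
Weighted mean = 5147580 / 2294 = 2243.932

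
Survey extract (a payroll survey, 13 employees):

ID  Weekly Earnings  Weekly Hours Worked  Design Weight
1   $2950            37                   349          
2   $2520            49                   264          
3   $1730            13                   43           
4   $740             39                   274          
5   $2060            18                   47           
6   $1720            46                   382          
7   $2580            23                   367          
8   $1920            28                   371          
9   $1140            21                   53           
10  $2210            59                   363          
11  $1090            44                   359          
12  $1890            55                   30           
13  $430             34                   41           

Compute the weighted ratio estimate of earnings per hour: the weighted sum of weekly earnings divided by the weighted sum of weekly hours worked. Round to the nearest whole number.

Σ wᵢ·y = 5713310
Σ wᵢ·x = 115711
Ratio = 5713310 / 115711 = 49.375686

49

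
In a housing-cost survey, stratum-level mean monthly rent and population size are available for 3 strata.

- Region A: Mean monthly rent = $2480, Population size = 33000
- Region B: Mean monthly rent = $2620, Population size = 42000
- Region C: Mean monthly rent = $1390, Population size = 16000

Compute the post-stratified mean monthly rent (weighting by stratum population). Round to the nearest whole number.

2353

Σ Nₕ·x̄ₕ = 2480×33000 + 2620×42000 + 1390×16000
  = 81840000 + 110040000 + 22240000 = 214120000
Σ Nₕ = 33000 + 42000 + 16000 = 91000
Overall mean = 214120000 / 91000 = 2352.967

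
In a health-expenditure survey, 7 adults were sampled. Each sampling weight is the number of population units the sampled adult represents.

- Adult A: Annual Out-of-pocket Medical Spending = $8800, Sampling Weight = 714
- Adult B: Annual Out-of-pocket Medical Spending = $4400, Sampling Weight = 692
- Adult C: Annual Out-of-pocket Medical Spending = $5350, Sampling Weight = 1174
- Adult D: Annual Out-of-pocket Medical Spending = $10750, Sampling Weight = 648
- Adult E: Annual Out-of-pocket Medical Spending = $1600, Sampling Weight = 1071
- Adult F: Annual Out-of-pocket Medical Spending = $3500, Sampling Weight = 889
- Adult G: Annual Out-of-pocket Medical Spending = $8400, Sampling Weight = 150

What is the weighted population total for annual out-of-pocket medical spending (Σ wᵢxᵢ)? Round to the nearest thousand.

Weighted total = 8800×714 + 4400×692 + 5350×1174 + 10750×648 + 1600×1071 + 3500×889 + 8400×150
  = 6283200 + 3044800 + 6280900 + 6966000 + 1713600 + 3111500 + 1260000 = 28660000

28660000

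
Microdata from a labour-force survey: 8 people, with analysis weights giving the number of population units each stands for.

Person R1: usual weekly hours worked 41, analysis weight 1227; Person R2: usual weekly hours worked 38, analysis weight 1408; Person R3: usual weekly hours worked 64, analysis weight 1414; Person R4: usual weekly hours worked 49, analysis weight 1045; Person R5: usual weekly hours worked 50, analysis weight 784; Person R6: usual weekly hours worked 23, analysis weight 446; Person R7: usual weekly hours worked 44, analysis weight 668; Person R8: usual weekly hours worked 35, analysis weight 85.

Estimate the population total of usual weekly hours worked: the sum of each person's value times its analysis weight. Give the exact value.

327337

Weighted total = 41×1227 + 38×1408 + 64×1414 + 49×1045 + 50×784 + 23×446 + 44×668 + 35×85
  = 50307 + 53504 + 90496 + 51205 + 39200 + 10258 + 29392 + 2975 = 327337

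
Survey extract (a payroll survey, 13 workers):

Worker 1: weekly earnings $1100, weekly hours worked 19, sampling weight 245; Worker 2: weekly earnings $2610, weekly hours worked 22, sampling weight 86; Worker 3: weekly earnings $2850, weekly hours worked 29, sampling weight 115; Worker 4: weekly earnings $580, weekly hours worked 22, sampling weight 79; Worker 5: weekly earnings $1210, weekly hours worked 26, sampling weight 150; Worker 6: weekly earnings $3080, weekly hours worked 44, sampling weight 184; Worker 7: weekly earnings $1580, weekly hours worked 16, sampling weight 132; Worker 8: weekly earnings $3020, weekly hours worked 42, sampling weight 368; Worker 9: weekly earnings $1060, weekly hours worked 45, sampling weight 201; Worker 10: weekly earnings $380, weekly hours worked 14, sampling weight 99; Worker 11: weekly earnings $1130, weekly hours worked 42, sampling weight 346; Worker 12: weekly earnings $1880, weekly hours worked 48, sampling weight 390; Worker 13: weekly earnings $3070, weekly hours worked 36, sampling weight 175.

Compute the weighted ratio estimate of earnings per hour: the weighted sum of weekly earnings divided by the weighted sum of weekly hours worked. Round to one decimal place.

Σ wᵢ·y = 4847780
Σ wᵢ·x = 91167
Ratio = 4847780 / 91167 = 53.174723

53.2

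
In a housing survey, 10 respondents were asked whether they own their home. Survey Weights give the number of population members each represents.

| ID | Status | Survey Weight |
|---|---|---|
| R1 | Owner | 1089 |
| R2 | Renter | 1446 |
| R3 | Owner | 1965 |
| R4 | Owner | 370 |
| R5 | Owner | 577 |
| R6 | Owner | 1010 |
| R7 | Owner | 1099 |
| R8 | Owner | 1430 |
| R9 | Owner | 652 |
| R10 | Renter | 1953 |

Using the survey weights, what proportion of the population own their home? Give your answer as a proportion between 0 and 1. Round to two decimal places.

Sum of weights for 'Owner' = 1089 + 1965 + 370 + 577 + 1010 + 1099 + 1430 + 652 = 8192
Total weight = 1089 + 1446 + 1965 + 370 + 577 + 1010 + 1099 + 1430 + 652 + 1953 = 11591
Weighted proportion = 8192 / 11591 = 0.70675524

0.71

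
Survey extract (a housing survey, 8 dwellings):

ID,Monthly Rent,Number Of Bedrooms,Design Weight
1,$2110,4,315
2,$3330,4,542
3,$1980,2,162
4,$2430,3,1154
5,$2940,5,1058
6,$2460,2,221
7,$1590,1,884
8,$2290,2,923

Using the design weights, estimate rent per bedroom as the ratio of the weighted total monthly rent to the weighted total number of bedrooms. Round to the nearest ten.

Σ wᵢ·y = 2110×315 + 3330×542 + 1980×162 + 2430×1154 + 2940×1058 + 2460×221 + 1590×884 + 2290×923
  = 664650 + 1804860 + 320760 + 2804220 + 3110520 + 543660 + 1405560 + 2113670 = 12767900
Σ wᵢ·x = 15676
Ratio = 12767900 / 15676 = 814.48711

810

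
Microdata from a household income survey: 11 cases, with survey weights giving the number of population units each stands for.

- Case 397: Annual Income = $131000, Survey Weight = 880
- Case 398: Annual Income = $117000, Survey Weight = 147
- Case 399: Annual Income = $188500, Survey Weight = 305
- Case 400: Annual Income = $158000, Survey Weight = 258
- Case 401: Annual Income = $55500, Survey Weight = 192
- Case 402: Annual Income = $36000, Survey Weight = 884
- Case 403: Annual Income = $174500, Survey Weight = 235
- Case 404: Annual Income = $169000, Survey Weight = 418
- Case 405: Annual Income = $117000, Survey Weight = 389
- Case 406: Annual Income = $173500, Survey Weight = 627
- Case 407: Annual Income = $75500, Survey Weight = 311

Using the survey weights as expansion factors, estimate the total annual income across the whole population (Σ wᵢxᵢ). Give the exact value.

562643000

Weighted total = 131000×880 + 117000×147 + 188500×305 + 158000×258 + 55500×192 + 36000×884 + 174500×235 + 169000×418 + 117000×389 + 173500×627 + 75500×311
  = 562643000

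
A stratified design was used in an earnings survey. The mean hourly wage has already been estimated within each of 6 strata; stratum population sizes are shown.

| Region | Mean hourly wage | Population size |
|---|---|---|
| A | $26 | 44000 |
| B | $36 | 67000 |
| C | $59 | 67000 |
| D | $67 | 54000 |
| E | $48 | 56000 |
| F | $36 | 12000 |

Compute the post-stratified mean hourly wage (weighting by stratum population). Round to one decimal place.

47.5

Σ Nₕ·x̄ₕ = 14247000
Σ Nₕ = 44000 + 67000 + 67000 + 54000 + 56000 + 12000 = 300000
Overall mean = 14247000 / 300000 = 47.49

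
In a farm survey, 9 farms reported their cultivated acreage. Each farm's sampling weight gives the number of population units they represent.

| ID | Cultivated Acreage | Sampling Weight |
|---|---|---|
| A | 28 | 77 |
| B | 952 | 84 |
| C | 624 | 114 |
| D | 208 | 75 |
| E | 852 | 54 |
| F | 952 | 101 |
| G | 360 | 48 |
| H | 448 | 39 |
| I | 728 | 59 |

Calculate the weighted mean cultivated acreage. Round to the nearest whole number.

597

Weighted sum = 28×77 + 952×84 + 624×114 + 208×75 + 852×54 + 952×101 + 360×48 + 448×39 + 728×59
  = 2156 + 79968 + 71136 + 15600 + 46008 + 96152 + 17280 + 17472 + 42952 = 388724
Sum of weights = 77 + 84 + 114 + 75 + 54 + 101 + 48 + 39 + 59 = 651
Weighted mean = 388724 / 651 = 597.11828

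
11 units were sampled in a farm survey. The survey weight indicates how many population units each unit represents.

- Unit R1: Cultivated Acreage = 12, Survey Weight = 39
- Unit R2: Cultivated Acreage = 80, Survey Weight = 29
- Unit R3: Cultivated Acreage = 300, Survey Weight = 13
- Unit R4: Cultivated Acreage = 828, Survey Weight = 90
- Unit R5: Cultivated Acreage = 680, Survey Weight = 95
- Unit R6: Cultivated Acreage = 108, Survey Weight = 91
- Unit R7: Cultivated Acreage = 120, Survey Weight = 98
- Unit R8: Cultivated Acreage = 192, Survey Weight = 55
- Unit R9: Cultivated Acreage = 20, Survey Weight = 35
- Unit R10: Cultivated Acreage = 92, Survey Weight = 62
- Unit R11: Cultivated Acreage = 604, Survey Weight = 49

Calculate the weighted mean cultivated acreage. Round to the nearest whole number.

326

Weighted sum = 12×39 + 80×29 + 300×13 + 828×90 + 680×95 + 108×91 + 120×98 + 192×55 + 20×35 + 92×62 + 604×49
  = 468 + 2320 + 3900 + 74520 + 64600 + 9828 + 11760 + 10560 + 700 + 5704 + 29596 = 213956
Sum of weights = 39 + 29 + 13 + 90 + 95 + 91 + 98 + 55 + 35 + 62 + 49 = 656
Weighted mean = 213956 / 656 = 326.15244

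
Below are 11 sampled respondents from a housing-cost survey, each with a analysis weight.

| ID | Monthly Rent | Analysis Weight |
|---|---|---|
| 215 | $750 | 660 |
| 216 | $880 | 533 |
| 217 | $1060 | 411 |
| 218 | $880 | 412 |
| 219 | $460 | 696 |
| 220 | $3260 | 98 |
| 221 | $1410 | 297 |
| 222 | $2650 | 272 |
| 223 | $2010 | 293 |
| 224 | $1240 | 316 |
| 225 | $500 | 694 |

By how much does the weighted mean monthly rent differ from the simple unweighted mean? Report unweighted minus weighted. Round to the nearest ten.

330

Unweighted sum = 750 + 880 + 1060 + 880 + 460 + 3260 + 1410 + 2650 + 2010 + 1240 + 500 = 15100
Unweighted mean = 15100 / 11 = 1372.7273
Weighted sum = 750×660 + 880×533 + 1060×411 + 880×412 + 460×696 + 3260×98 + 1410×297 + 2650×272 + 2010×293 + 1240×316 + 500×694
  = 4869240
Sum of weights = 660 + 533 + 411 + 412 + 696 + 98 + 297 + 272 + 293 + 316 + 694 = 4682
Weighted mean = 4869240 / 4682 = 1039.9915
Difference (unweighted minus weighted) = 332.73582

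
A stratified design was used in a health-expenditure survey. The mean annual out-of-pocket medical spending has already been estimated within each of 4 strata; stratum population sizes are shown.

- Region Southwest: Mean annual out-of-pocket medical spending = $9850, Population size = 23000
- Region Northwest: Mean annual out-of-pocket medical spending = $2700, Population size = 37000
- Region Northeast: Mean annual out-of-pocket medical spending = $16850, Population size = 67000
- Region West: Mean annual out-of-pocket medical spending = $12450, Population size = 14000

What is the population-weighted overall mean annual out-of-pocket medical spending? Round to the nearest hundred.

Σ Nₕ·x̄ₕ = 9850×23000 + 2700×37000 + 16850×67000 + 12450×14000
  = 226550000 + 99900000 + 1128950000 + 174300000 = 1629700000
Σ Nₕ = 23000 + 37000 + 67000 + 14000 = 141000
Overall mean = 1629700000 / 141000 = 11558.156

11600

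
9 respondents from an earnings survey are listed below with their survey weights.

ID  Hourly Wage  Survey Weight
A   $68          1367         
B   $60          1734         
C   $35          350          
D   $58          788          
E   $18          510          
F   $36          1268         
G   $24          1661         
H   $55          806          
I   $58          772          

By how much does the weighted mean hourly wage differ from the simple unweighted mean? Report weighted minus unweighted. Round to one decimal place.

Unweighted sum = 68 + 60 + 35 + 58 + 18 + 36 + 24 + 55 + 58 = 412
Unweighted mean = 412 / 9 = 45.777778
Weighted sum = 68×1367 + 60×1734 + 35×350 + 58×788 + 18×510 + 36×1268 + 24×1661 + 55×806 + 58×772
  = 92956 + 104040 + 12250 + 45704 + 9180 + 45648 + 39864 + 44330 + 44776 = 438748
Sum of weights = 1367 + 1734 + 350 + 788 + 510 + 1268 + 1661 + 806 + 772 = 9256
Weighted mean = 438748 / 9256 = 47.401469
Difference (weighted minus unweighted) = 1.6236915

1.6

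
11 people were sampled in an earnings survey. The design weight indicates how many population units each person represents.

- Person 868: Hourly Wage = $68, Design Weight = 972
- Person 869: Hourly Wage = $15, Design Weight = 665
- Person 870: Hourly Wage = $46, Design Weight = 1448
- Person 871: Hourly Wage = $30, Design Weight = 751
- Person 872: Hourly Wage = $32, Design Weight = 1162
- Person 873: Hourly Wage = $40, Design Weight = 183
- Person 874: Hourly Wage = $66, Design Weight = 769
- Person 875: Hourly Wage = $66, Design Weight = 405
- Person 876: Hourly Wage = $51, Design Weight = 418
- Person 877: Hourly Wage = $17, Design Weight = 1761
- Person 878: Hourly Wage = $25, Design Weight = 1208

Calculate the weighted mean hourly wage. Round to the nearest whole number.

Weighted sum = 68×972 + 15×665 + 46×1448 + 30×751 + 32×1162 + 40×183 + 66×769 + 66×405 + 51×418 + 17×1761 + 25×1208
  = 66096 + 9975 + 66608 + 22530 + 37184 + 7320 + 50754 + 26730 + 21318 + 29937 + 30200 = 368652
Sum of weights = 972 + 665 + 1448 + 751 + 1162 + 183 + 769 + 405 + 418 + 1761 + 1208 = 9742
Weighted mean = 368652 / 9742 = 37.841511

38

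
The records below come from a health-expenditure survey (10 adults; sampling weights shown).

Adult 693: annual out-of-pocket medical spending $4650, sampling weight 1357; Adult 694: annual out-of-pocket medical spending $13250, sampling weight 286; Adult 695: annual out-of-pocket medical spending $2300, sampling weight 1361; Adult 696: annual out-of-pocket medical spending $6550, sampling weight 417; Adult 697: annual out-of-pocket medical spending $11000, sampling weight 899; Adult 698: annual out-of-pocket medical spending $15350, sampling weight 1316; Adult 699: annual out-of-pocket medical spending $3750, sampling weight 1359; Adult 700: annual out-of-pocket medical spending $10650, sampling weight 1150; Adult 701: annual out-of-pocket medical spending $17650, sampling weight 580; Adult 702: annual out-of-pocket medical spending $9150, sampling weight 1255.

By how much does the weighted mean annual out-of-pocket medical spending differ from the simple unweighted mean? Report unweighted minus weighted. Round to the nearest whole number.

Unweighted sum = 4650 + 13250 + 2300 + 6550 + 11000 + 15350 + 3750 + 10650 + 17650 + 9150 = 94300
Unweighted mean = 94300 / 10 = 9430
Weighted sum = 4650×1357 + 13250×286 + 2300×1361 + 6550×417 + 11000×899 + 15350×1316 + 3750×1359 + 10650×1150 + 17650×580 + 9150×1255
  = 6310050 + 3789500 + 3130300 + 2731350 + 9889000 + 20200600 + 5096250 + 12247500 + 10237000 + 11483250 = 85114800
Sum of weights = 1357 + 286 + 1361 + 417 + 899 + 1316 + 1359 + 1150 + 580 + 1255 = 9980
Weighted mean = 85114800 / 9980 = 8528.5371
Difference (unweighted minus weighted) = 901.46293

901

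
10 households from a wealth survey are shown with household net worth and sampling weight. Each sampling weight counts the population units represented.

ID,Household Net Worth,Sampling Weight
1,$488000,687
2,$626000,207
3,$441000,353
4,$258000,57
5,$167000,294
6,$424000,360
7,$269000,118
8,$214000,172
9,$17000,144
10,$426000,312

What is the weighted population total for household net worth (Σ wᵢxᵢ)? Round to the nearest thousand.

1040865000

Weighted total = 488000×687 + 626000×207 + 441000×353 + 258000×57 + 167000×294 + 424000×360 + 269000×118 + 214000×172 + 17000×144 + 426000×312
  = 335256000 + 129582000 + 155673000 + 14706000 + 49098000 + 152640000 + 31742000 + 36808000 + 2448000 + 132912000 = 1040865000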